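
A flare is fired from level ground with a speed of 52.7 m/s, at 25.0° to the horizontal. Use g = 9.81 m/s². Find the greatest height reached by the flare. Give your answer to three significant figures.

Vertical component of launch velocity: v_y = 52.7 sin 25.0° = 22.27 m/s.
At the highest point the vertical velocity is zero, so v_y² = 2 g h_max.
h_max = (22.27)² / (2 × 9.81) = 496.0 / 19.62 = 25.3 m.

25.3 m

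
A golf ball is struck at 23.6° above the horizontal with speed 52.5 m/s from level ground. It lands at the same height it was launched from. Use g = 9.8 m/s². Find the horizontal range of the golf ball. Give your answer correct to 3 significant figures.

206 m

For level ground, R = v₀² sin(2θ) / g.
sin(2 × 23.6°) = sin 47.20° = 0.7337.
R = (52.5)² × 0.7337 / 9.8 = 206 m.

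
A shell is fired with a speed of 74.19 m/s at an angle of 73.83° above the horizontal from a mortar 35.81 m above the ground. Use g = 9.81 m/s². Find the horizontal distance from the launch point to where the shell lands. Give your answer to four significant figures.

Components: v_x = 74.19 cos 73.83° = 20.661 m/s, v_y = 74.19 sin 73.83° = 71.255 m/s.
Vertical: 0 = 35.81 + 71.255 t − ½(9.81) t² ⇒ 4.905 t² − 71.255 t − 35.81 = 0.
t = [71.255 + √(5077.3 + 702.59)] / 9.810 = 15.013 s.
Horizontal: R = v_x · t = 20.661 × 15.013 = 310.2 m.

310.2 m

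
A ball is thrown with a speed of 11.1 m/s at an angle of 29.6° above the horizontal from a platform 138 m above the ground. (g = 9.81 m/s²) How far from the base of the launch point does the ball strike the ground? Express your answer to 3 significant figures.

56.9 m

Components: v_x = 11.1 cos 29.6° = 9.651 m/s, v_y = 11.1 sin 29.6° = 5.483 m/s.
Vertical: 0 = 138 + 5.483 t − ½(9.81) t² ⇒ 4.905 t² − 5.483 t − 138 = 0.
t = [5.483 + √(30.06 + 2708)] / 9.810 = 5.893 s.
Horizontal: R = v_x · t = 9.651 × 5.893 = 56.9 m.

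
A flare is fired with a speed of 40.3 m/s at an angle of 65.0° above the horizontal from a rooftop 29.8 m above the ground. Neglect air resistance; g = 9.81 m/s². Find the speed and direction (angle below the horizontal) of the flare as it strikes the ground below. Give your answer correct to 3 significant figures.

47.0 m/s at 68.8° below the horizontal

v_x = 40.3 cos 65.0° = 17.03 m/s (constant).
|v_y| at impact = √((36.52)² + 2×9.81×29.8) = 43.80 m/s.
Speed = √(17.03² + 43.80²) = 47.0 m/s; angle = arctan(43.80/17.03) = 68.8° below horizontal.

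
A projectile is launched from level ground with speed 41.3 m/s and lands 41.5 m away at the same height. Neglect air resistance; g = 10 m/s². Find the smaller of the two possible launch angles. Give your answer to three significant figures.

Level-ground range: R = v₀² sin(2θ)/g ⇒ sin 2θ = R g / v₀² = 41.5×10/41.3² = 0.2433.
2θ = arcsin(0.2433) = 14.08° or 180° − 14.08° = 165.92°.
So θ = 7.04° or θ = 83.0°.

7.04°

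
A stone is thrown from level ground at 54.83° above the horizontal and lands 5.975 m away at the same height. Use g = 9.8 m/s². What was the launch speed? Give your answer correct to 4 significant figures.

On level ground, R = v₀² sin(2θ) / g, so v₀ = √(R g / sin 2θ).
sin(2 × 54.83°) = 0.9417.
v₀ = √(5.975 × 9.8 / 0.9417) = √62.180 = 7.885 m/s.

7.885 m/s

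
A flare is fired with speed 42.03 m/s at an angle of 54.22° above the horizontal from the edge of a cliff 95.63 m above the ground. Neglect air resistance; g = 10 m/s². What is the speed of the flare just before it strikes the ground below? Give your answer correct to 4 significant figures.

v_x = 42.03 cos 54.22° = 24.574 m/s is unchanged throughout.
For the vertical component, v_y² = v_y0² + 2 g h = (34.098)² + 2×10×95.63 = 3075.3, so |v_y| = 55.455 m/s.
Impact speed = √(v_x² + v_y²) = √(603.88 + 3075.3) = 60.66 m/s.

60.66 m/s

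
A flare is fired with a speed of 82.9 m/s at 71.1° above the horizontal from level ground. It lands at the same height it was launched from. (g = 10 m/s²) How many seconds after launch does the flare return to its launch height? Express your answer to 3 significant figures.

Vertical component: v_y = 82.9 sin 71.1° = 78.43 m/s.
For a projectile landing at launch height, time of flight is t = 2 v_y / g = 2 × 78.43 / 10 = 15.7 s.

15.7 s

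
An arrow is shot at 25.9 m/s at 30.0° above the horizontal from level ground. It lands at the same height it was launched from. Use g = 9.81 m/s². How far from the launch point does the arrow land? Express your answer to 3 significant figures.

For level ground, R = v₀² sin(2θ) / g.
sin(2 × 30.0°) = sin 60.00° = 0.8660.
R = (25.9)² × 0.8660 / 9.81 = 59.2 m.

59.2 m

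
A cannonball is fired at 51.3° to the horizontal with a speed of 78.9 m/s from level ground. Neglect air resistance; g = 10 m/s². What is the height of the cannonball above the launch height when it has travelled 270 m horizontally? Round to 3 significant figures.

187 m

v_x = 78.9 cos 51.3° = 49.33 m/s, v_y0 = 78.9 sin 51.3° = 61.58 m/s.
Time to reach x = 270 m: t = x / v_x = 270 / 49.33 = 5.473 s.
y = v_y0 t − ½ g t² = 61.58×5.473 − 5.000×5.473² = 187 m.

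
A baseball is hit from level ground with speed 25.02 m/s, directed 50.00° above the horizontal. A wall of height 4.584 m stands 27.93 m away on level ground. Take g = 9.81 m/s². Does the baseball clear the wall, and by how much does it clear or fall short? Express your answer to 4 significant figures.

v_x = 25.02 cos 50.00° = 16.083 m/s; v_y0 = 25.02 sin 50.00° = 19.166 m/s.
Time to reach the wall: t = 27.93 / 16.083 = 1.7366 s.
Height at that point: y = 19.166×1.7366 − 4.905×1.7366² = 18.491 m.
That is 18.491 − 4.584 = 13.91 m above the top of the wall, so the baseball clears it.

Yes — it clears the wall by 13.91 m.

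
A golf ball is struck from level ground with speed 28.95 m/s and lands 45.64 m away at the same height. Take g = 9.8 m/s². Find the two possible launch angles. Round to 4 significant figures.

16.13° and 73.87°

Level-ground range: R = v₀² sin(2θ)/g ⇒ sin 2θ = R g / v₀² = 45.64×9.8/28.95² = 0.5337.
2θ = arcsin(0.5337) = 32.256° or 180° − 32.256° = 147.744°.
So θ = 16.13° or θ = 73.87°.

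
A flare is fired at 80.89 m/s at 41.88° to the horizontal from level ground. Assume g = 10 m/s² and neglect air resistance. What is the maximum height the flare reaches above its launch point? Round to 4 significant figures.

145.8 m

Vertical component of launch velocity: v_y = 80.89 sin 41.88° = 54.000 m/s.
At the highest point the vertical velocity is zero, so v_y² = 2 g h_max.
h_max = (54.000)² / (2 × 10) = 2916.0 / 20.00 = 145.8 m.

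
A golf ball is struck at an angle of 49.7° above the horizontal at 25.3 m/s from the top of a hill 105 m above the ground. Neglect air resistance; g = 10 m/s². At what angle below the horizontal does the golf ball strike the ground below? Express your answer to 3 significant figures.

v_x = 25.3 cos 49.7° = 16.36 m/s.
At impact |v_y| = √(v_y0² + 2 g h) = √(19.30² + 2×10×105) = 49.72 m/s.
Angle below horizontal = arctan(|v_y| / v_x) = arctan(49.72 / 16.36) = 71.8°.

71.8°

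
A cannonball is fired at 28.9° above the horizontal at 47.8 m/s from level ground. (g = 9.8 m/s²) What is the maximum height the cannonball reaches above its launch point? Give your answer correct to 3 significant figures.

Vertical component of launch velocity: v_y = 47.8 sin 28.9° = 23.10 m/s.
At the highest point the vertical velocity is zero, so v_y² = 2 g h_max.
h_max = (23.10)² / (2 × 9.8) = 533.6 / 19.60 = 27.2 m.

27.2 m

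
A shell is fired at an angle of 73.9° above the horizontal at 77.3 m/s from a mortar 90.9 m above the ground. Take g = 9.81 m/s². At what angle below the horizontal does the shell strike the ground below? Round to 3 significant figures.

v_x = 77.3 cos 73.9° = 21.44 m/s.
At impact |v_y| = √(v_y0² + 2 g h) = √(74.27² + 2×9.81×90.9) = 85.44 m/s.
Angle below horizontal = arctan(|v_y| / v_x) = arctan(85.44 / 21.44) = 75.9°.

75.9°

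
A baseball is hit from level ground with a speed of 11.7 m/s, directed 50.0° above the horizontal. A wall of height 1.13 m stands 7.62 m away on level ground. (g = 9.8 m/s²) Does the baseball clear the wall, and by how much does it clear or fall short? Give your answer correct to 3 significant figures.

v_x = 11.7 cos 50.0° = 7.521 m/s; v_y0 = 11.7 sin 50.0° = 8.963 m/s.
Time to reach the wall: t = 7.62 / 7.521 = 1.013 s.
Height at that point: y = 8.963×1.013 − 4.900×1.013² = 4.051 m.
That is 4.051 − 1.13 = 2.92 m above the top of the wall, so the baseball clears it.

Yes — it clears the wall by 2.92 m.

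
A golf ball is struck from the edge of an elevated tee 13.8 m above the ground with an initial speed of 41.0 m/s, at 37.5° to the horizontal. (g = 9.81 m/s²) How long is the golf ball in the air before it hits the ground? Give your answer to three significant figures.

Vertical component: v_y = 41.0 sin 37.5° = 24.96 m/s.
Taking up as positive with launch at y = 13.8 m, landing at y = 0: 0 = 13.8 + 24.96 t − ½(9.81) t².
Solving 4.905 t² − 24.96 t − 13.8 = 0 gives t = [24.96 + √(24.96² + 4·4.905·13.8)] / 9.810 = 5.59 s.

5.59 s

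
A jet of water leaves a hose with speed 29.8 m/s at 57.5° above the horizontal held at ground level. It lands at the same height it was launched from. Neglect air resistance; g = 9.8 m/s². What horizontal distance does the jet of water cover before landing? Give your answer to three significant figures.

Components: v_x = 29.8 cos 57.5° = 16.01 m/s, v_y = 29.8 sin 57.5° = 25.13 m/s.
Time of flight (same landing height): t = 2 v_y / g = 2 × 25.13 / 9.8 = 5.129 s.
Range: R = v_x · t = 16.01 × 5.129 = 82.1 m.

82.1 m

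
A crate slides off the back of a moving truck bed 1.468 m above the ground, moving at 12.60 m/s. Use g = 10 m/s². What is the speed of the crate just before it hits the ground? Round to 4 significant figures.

Fall time: t = √(2 × 1.468 / 10) = 0.54185 s.
At impact: v_x = 12.60 m/s (unchanged), v_y = g t = 10 × 0.54185 = 5.4185 m/s.
Speed = √(v_x² + v_y²) = √(158.76 + 29.360) = 13.72 m/s.

13.72 m/s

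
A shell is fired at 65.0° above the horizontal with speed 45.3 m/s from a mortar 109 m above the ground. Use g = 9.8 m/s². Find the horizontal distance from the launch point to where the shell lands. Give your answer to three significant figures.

201 m

Components: v_x = 45.3 cos 65.0° = 19.14 m/s, v_y = 45.3 sin 65.0° = 41.06 m/s.
Vertical: 0 = 109 + 41.06 t − ½(9.8) t² ⇒ 4.900 t² − 41.06 t − 109 = 0.
t = [41.06 + √(1686 + 2136)] / 9.800 = 10.50 s.
Horizontal: R = v_x · t = 19.14 × 10.50 = 201 m.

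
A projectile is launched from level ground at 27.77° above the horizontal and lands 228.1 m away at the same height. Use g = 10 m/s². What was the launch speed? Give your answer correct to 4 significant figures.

On level ground, R = v₀² sin(2θ) / g, so v₀ = √(R g / sin 2θ).
sin(2 × 27.77°) = 0.8245.
v₀ = √(228.1 × 10 / 0.8245) = √2766.5 = 52.60 m/s.

52.60 m/s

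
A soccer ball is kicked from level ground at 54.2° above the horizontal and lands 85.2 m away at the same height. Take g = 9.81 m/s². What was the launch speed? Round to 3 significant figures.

On level ground, R = v₀² sin(2θ) / g, so v₀ = √(R g / sin 2θ).
sin(2 × 54.2°) = 0.9489.
v₀ = √(85.2 × 9.81 / 0.9489) = √880.8 = 29.7 m/s.

29.7 m/s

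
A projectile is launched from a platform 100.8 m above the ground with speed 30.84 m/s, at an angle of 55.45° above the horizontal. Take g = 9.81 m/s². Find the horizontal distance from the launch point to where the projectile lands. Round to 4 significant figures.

Components: v_x = 30.84 cos 55.45° = 17.490 m/s, v_y = 30.84 sin 55.45° = 25.401 m/s.
Vertical: 0 = 100.8 + 25.401 t − ½(9.81) t² ⇒ 4.905 t² − 25.401 t − 100.8 = 0.
t = [25.401 + √(645.21 + 1977.7)] / 9.810 = 7.8099 s.
Horizontal: R = v_x · t = 17.490 × 7.8099 = 136.6 m.

136.6 m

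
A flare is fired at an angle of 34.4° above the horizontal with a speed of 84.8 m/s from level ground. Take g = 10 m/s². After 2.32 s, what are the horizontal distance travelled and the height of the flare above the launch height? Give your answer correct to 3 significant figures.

v_x = 84.8 cos 34.4° = 69.97 m/s; v_y0 = 84.8 sin 34.4° = 47.91 m/s.
x = v_x t = 69.97 × 2.32 = 162 m.
y = v_y0 t − ½ g t² = 47.91×2.32 − 5.000×2.32² = 84.2 m.

x = 162 m, y = 84.2 m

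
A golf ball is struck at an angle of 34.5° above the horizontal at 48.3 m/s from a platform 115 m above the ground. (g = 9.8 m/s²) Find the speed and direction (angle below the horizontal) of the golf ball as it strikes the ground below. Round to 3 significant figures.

67.7 m/s at 54.0° below the horizontal

v_x = 48.3 cos 34.5° = 39.81 m/s (constant).
|v_y| at impact = √((27.36)² + 2×9.8×115) = 54.80 m/s.
Speed = √(39.81² + 54.80²) = 67.7 m/s; angle = arctan(54.80/39.81) = 54.0° below horizontal.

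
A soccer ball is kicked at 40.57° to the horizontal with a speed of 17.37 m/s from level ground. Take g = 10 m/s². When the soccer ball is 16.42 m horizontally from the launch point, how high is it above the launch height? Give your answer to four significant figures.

6.315 m

v_x = 17.37 cos 40.57° = 13.194 m/s, v_y0 = 17.37 sin 40.57° = 11.297 m/s.
Time to reach x = 16.42 m: t = x / v_x = 16.42 / 13.194 = 1.2445 s.
y = v_y0 t − ½ g t² = 11.297×1.2445 − 5.000×1.2445² = 6.315 m.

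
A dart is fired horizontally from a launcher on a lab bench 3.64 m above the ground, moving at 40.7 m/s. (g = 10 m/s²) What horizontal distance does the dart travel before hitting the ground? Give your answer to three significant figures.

Initial vertical velocity is zero, so the fall time comes from h = ½ g t²: t = √(2 × 3.64 / 10) = 0.8532 s.
Horizontal motion is uniform at 40.7 m/s, so x = 40.7 × 0.8532 = 34.7 m.

34.7 m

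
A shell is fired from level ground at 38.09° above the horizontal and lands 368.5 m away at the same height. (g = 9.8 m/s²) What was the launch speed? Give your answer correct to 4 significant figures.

On level ground, R = v₀² sin(2θ) / g, so v₀ = √(R g / sin 2θ).
sin(2 × 38.09°) = 0.9711.
v₀ = √(368.5 × 9.8 / 0.9711) = √3718.8 = 60.98 m/s.

60.98 m/s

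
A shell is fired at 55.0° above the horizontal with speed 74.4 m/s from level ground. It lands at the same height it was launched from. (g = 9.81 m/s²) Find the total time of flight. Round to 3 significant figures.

Vertical component: v_y = 74.4 sin 55.0° = 60.94 m/s.
For a projectile landing at launch height, time of flight is t = 2 v_y / g = 2 × 60.94 / 9.81 = 12.4 s.

12.4 s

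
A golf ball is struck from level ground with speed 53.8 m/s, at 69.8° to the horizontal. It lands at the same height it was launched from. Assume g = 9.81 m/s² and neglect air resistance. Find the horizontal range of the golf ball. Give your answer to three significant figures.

For level ground, R = v₀² sin(2θ) / g.
sin(2 × 69.8°) = sin 139.6° = 0.6481.
R = (53.8)² × 0.6481 / 9.81 = 191 m.

191 m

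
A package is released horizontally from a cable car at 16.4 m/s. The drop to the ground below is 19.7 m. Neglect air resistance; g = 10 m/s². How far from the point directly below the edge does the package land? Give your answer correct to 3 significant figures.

Initial vertical velocity is zero, so the fall time comes from h = ½ g t²: t = √(2 × 19.7 / 10) = 1.985 s.
Horizontal motion is uniform at 16.4 m/s, so x = 16.4 × 1.985 = 32.6 m.

32.6 m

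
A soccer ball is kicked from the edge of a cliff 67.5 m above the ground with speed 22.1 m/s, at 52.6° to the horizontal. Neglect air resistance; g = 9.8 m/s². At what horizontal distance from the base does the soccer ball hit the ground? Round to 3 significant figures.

Components: v_x = 22.1 cos 52.6° = 13.42 m/s, v_y = 22.1 sin 52.6° = 17.56 m/s.
Vertical: 0 = 67.5 + 17.56 t − ½(9.8) t² ⇒ 4.900 t² − 17.56 t − 67.5 = 0.
t = [17.56 + √(308.4 + 1323)] / 9.800 = 5.913 s.
Horizontal: R = v_x · t = 13.42 × 5.913 = 79.4 m.

79.4 m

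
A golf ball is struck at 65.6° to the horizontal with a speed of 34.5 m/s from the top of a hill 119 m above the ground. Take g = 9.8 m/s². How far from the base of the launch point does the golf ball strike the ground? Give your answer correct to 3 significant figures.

129 m

Components: v_x = 34.5 cos 65.6° = 14.25 m/s, v_y = 34.5 sin 65.6° = 31.42 m/s.
Vertical: 0 = 119 + 31.42 t − ½(9.8) t² ⇒ 4.900 t² − 31.42 t − 119 = 0.
t = [31.42 + √(987.2 + 2332)] / 9.800 = 9.085 s.
Horizontal: R = v_x · t = 14.25 × 9.085 = 129 m.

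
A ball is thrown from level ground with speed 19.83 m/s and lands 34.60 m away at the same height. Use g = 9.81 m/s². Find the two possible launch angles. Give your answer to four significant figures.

Level-ground range: R = v₀² sin(2θ)/g ⇒ sin 2θ = R g / v₀² = 34.60×9.81/19.83² = 0.8632.
2θ = arcsin(0.8632) = 59.678° or 180° − 59.678° = 120.322°.
So θ = 29.84° or θ = 60.16°.

29.84° and 60.16°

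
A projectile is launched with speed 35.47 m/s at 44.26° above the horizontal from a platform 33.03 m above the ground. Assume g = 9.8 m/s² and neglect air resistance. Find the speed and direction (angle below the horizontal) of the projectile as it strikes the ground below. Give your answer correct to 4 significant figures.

43.65 m/s at 54.41° below the horizontal

v_x = 35.47 cos 44.26° = 25.403 m/s (constant).
|v_y| at impact = √((24.755)² + 2×9.8×33.03) = 35.499 m/s.
Speed = √(25.403² + 35.499²) = 43.65 m/s; angle = arctan(35.499/25.403) = 54.41° below horizontal.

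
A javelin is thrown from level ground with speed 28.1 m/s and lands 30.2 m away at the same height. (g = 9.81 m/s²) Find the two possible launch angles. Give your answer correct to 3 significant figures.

Level-ground range: R = v₀² sin(2θ)/g ⇒ sin 2θ = R g / v₀² = 30.2×9.81/28.1² = 0.3752.
2θ = arcsin(0.3752) = 22.04° or 180° − 22.04° = 157.96°.
So θ = 11.0° or θ = 79.0°.

11.0° and 79.0°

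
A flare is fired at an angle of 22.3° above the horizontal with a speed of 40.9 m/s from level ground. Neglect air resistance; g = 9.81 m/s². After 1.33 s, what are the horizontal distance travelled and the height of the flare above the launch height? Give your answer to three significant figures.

v_x = 40.9 cos 22.3° = 37.84 m/s; v_y0 = 40.9 sin 22.3° = 15.52 m/s.
x = v_x t = 37.84 × 1.33 = 50.3 m.
y = v_y0 t − ½ g t² = 15.52×1.33 − 4.905×1.33² = 12.0 m.

x = 50.3 m, y = 12.0 m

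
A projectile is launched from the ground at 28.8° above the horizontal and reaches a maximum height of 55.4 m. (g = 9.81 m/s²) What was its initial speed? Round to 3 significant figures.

68.4 m/s

At maximum height v_y = 0, so (v₀ sin θ)² = 2 g H.
v₀ sin 28.8° = √(2 × 9.81 × 55.4) = 32.97 m/s.
v₀ = 32.97 / sin 28.8° = 32.97 / 0.4818 = 68.4 m/s.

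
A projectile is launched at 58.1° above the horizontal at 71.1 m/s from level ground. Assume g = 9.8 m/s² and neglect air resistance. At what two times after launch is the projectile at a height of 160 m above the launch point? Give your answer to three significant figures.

3.86 s and 8.46 s

v_y0 = 71.1 sin 58.1° = 60.36 m/s.
Set y = v_y0 t − ½ g t² = 160: 4.900 t² − 60.36 t + 160 = 0.
t = [60.36 ± √(3643 − 3136)] / 9.8 = (60.36 ± 22.52) / 9.8, giving t = 3.86 s or t = 8.46 s.
So the projectile is at 160 m at t = 3.86 s (rising) and t = 8.46 s (falling).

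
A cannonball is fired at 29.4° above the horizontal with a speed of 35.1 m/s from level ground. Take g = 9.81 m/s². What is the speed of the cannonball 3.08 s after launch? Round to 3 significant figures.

33.2 m/s

v_x = 35.1 cos 29.4° = 30.58 m/s (constant).
v_y(t) = 35.1 sin 29.4° − g t = 17.23 − 9.81 × 3.08 = -12.98 m/s.
Speed = √(v_x² + v_y²) = √(935.1 + 168.5) = 33.2 m/s.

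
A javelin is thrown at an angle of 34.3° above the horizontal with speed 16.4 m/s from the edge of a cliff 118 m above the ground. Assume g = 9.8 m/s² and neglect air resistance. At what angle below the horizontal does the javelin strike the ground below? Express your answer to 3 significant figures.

v_x = 16.4 cos 34.3° = 13.55 m/s.
At impact |v_y| = √(v_y0² + 2 g h) = √(9.242² + 2×9.8×118) = 48.97 m/s.
Angle below horizontal = arctan(|v_y| / v_x) = arctan(48.97 / 13.55) = 74.5°.

74.5°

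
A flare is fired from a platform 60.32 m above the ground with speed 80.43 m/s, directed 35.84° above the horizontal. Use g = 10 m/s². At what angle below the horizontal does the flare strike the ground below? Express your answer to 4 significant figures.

41.91°

v_x = 80.43 cos 35.84° = 65.201 m/s.
At impact |v_y| = √(v_y0² + 2 g h) = √(47.094² + 2×10×60.32) = 58.517 m/s.
Angle below horizontal = arctan(|v_y| / v_x) = arctan(58.517 / 65.201) = 41.91°.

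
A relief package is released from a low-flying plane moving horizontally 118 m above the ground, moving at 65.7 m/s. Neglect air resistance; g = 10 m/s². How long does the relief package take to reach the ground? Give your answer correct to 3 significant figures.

4.86 s

The horizontal speed doesn't affect the fall. With v_y0 = 0, h = ½ g t².
t = √(2 × 118 / 10) = √23.60 = 4.86 s.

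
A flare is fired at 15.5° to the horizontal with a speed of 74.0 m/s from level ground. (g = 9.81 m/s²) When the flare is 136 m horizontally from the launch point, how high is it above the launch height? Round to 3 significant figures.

v_x = 74.0 cos 15.5° = 71.31 m/s, v_y0 = 74.0 sin 15.5° = 19.78 m/s.
Time to reach x = 136 m: t = x / v_x = 136 / 71.31 = 1.907 s.
y = v_y0 t − ½ g t² = 19.78×1.907 − 4.905×1.907² = 19.9 m.

19.9 m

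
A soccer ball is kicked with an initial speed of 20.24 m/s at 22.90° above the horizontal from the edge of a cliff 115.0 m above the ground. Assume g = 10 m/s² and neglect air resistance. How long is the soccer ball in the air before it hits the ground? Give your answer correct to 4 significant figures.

Vertical component: v_y = 20.24 sin 22.90° = 7.8759 m/s.
Taking up as positive with launch at y = 115.0 m, landing at y = 0: 0 = 115.0 + 7.8759 t − ½(10) t².
Solving 5.000 t² − 7.8759 t − 115.0 = 0 gives t = [7.8759 + √(7.8759² + 4·5.000·115.0)] / 10.00 = 5.648 s.

5.648 s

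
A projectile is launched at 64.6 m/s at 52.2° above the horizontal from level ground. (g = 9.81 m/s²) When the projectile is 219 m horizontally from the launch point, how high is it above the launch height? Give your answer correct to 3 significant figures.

v_x = 64.6 cos 52.2° = 39.59 m/s, v_y0 = 64.6 sin 52.2° = 51.04 m/s.
Time to reach x = 219 m: t = x / v_x = 219 / 39.59 = 5.532 s.
y = v_y0 t − ½ g t² = 51.04×5.532 − 4.905×5.532² = 132 m.

132 m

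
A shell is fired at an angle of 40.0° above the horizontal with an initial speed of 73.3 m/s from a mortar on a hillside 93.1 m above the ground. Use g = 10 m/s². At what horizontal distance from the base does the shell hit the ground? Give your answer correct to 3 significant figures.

623 m

Components: v_x = 73.3 cos 40.0° = 56.15 m/s, v_y = 73.3 sin 40.0° = 47.12 m/s.
Vertical: 0 = 93.1 + 47.12 t − ½(10) t² ⇒ 5.000 t² − 47.12 t − 93.1 = 0.
t = [47.12 + √(2220 + 1862)] / 10.00 = 11.10 s.
Horizontal: R = v_x · t = 56.15 × 11.10 = 623 m.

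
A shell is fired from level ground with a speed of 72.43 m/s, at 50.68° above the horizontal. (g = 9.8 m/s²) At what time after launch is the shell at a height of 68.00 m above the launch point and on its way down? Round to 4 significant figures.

10.06 s

v_y0 = 72.43 sin 50.68° = 56.033 m/s.
Set y = v_y0 t − ½ g t² = 68.00: 4.900 t² − 56.033 t + 68.00 = 0.
t = [56.033 ± √(3139.7 − 1332.8)] / 9.8 = (56.033 ± 42.508) / 9.8, giving t = 1.380 s or t = 10.06 s.
On the way down corresponds to the larger root: t = 10.06 s.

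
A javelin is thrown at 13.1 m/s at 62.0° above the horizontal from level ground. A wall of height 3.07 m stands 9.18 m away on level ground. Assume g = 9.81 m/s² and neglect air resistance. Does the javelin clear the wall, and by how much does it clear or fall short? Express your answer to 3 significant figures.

Yes — it clears the wall by 3.27 m.

v_x = 13.1 cos 62.0° = 6.150 m/s; v_y0 = 13.1 sin 62.0° = 11.57 m/s.
Time to reach the wall: t = 9.18 / 6.150 = 1.493 s.
Height at that point: y = 11.57×1.493 − 4.905×1.493² = 6.341 m.
That is 6.341 − 3.07 = 3.27 m above the top of the wall, so the javelin clears it.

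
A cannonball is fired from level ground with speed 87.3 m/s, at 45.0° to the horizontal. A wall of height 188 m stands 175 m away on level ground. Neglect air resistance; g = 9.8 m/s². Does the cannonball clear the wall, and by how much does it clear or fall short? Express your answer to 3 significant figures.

v_x = 87.3 cos 45.0° = 61.73 m/s; v_y0 = 87.3 sin 45.0° = 61.73 m/s.
Time to reach the wall: t = 175 / 61.73 = 2.835 s.
Height at that point: y = 61.73×2.835 − 4.900×2.835² = 135.6 m.
That is 188 − 135.6 = 52.4 m below the top of the wall, so the cannonball does not clear it.

No — it falls 52.4 m short of clearing the wall.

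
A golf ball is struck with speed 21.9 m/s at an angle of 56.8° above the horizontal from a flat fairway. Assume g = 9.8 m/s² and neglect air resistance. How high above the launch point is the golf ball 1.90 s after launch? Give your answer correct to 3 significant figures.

v_y0 = 21.9 sin 56.8° = 18.33 m/s.
y(t) = v_y0 t − ½ g t² = 18.33×1.90 − 4.900×1.90² = 17.1 m.

17.1 m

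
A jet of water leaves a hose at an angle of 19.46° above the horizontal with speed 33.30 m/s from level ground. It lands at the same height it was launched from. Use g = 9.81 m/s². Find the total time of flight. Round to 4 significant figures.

Vertical component: v_y = 33.30 sin 19.46° = 11.094 m/s.
For a projectile landing at launch height, time of flight is t = 2 v_y / g = 2 × 11.094 / 9.81 = 2.262 s.

2.262 s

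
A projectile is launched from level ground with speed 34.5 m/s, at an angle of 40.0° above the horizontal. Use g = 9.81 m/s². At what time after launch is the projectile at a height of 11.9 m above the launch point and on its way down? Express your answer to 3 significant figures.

v_y0 = 34.5 sin 40.0° = 22.18 m/s.
Set y = v_y0 t − ½ g t² = 11.9: 4.905 t² − 22.18 t + 11.9 = 0.
t = [22.18 ± √(492.0 − 233.5)] / 9.81 = (22.18 ± 16.08) / 9.81, giving t = 0.622 s or t = 3.90 s.
On the way down corresponds to the larger root: t = 3.90 s.

3.90 s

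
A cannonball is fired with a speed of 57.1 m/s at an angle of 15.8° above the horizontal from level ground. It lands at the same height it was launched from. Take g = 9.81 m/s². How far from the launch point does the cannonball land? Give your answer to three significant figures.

174 m

For level ground, R = v₀² sin(2θ) / g.
sin(2 × 15.8°) = sin 31.60° = 0.5240.
R = (57.1)² × 0.5240 / 9.81 = 174 m.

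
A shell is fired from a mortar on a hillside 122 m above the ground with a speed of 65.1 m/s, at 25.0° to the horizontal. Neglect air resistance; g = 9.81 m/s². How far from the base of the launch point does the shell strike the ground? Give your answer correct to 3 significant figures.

Components: v_x = 65.1 cos 25.0° = 59.00 m/s, v_y = 65.1 sin 25.0° = 27.51 m/s.
Vertical: 0 = 122 + 27.51 t − ½(9.81) t² ⇒ 4.905 t² − 27.51 t − 122 = 0.
t = [27.51 + √(756.8 + 2394)] / 9.810 = 8.526 s.
Horizontal: R = v_x · t = 59.00 × 8.526 = 503 m.

503 m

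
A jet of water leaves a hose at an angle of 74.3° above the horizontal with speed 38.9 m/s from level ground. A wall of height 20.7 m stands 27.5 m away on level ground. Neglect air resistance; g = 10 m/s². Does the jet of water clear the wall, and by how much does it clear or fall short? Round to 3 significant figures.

v_x = 38.9 cos 74.3° = 10.53 m/s; v_y0 = 38.9 sin 74.3° = 37.45 m/s.
Time to reach the wall: t = 27.5 / 10.53 = 2.612 s.
Height at that point: y = 37.45×2.612 − 5.000×2.612² = 63.71 m.
That is 63.71 − 20.7 = 43.0 m above the top of the wall, so the jet of water clears it.

Yes — it clears the wall by 43.0 m.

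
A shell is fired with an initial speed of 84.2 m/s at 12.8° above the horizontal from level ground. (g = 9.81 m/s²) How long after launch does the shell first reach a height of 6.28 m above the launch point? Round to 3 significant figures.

v_y0 = 84.2 sin 12.8° = 18.65 m/s.
Set y = v_y0 t − ½ g t² = 6.28: 4.905 t² − 18.65 t + 6.28 = 0.
t = [18.65 ± √(347.8 − 123.2)] / 9.81 = (18.65 ± 14.99) / 9.81, giving t = 0.373 s or t = 3.43 s.
The shell is on the way up at the first time, so t = 0.373 s.

0.373 s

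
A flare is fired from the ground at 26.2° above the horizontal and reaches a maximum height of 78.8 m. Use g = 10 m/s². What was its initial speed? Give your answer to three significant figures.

89.9 m/s

At maximum height v_y = 0, so (v₀ sin θ)² = 2 g H.
v₀ sin 26.2° = √(2 × 10 × 78.8) = 39.70 m/s.
v₀ = 39.70 / sin 26.2° = 39.70 / 0.4415 = 89.9 m/s.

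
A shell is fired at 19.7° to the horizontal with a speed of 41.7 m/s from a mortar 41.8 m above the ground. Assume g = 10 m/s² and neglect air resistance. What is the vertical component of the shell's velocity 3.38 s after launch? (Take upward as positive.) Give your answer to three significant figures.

Initial vertical component: v_y0 = 41.7 sin 19.7° = 14.06 m/s.
v_y(t) = v_y0 − g t = 14.06 − 10 × 3.38 = -19.7 m/s.

-19.7 m/s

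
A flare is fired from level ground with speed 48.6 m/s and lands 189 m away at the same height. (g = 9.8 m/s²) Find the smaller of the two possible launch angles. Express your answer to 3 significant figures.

25.8°

Level-ground range: R = v₀² sin(2θ)/g ⇒ sin 2θ = R g / v₀² = 189×9.8/48.6² = 0.7842.
2θ = arcsin(0.7842) = 51.65° or 180° − 51.65° = 128.35°.
So θ = 25.8° or θ = 64.2°.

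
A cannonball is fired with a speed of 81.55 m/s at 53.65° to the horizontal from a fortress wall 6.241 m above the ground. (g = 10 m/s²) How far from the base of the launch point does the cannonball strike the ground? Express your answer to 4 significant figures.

Components: v_x = 81.55 cos 53.65° = 48.336 m/s, v_y = 81.55 sin 53.65° = 65.681 m/s.
Vertical: 0 = 6.241 + 65.681 t − ½(10) t² ⇒ 5.000 t² − 65.681 t − 6.241 = 0.
t = [65.681 + √(4314.0 + 124.82)] / 10.00 = 13.231 s.
Horizontal: R = v_x · t = 48.336 × 13.231 = 639.5 m.

639.5 m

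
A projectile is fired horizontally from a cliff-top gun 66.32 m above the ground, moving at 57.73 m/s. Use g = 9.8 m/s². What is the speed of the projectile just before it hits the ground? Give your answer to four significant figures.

68.06 m/s

Fall time: t = √(2 × 66.32 / 9.8) = 3.6790 s.
At impact: v_x = 57.73 m/s (unchanged), v_y = g t = 9.8 × 3.6790 = 36.054 m/s.
Speed = √(v_x² + v_y²) = √(3332.8 + 1299.9) = 68.06 m/s.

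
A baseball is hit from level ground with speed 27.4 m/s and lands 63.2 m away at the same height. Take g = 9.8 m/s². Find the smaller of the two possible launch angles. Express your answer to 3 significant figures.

Level-ground range: R = v₀² sin(2θ)/g ⇒ sin 2θ = R g / v₀² = 63.2×9.8/27.4² = 0.8250.
2θ = arcsin(0.8250) = 55.59° or 180° − 55.59° = 124.41°.
So θ = 27.8° or θ = 62.2°.

27.8°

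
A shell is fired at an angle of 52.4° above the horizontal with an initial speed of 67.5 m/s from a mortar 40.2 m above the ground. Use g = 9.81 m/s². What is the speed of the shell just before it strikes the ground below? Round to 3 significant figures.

73.1 m/s

v_x = 67.5 cos 52.4° = 41.18 m/s is unchanged throughout.
For the vertical component, v_y² = v_y0² + 2 g h = (53.48)² + 2×9.81×40.2 = 3649, so |v_y| = 60.41 m/s.
Impact speed = √(v_x² + v_y²) = √(1696 + 3649) = 73.1 m/s.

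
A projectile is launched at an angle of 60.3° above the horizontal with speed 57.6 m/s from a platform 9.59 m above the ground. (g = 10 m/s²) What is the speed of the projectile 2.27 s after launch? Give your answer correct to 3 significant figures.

v_x = 57.6 cos 60.3° = 28.54 m/s (constant).
v_y(t) = 57.6 sin 60.3° − g t = 50.03 − 10 × 2.27 = 27.33 m/s.
Speed = √(v_x² + v_y²) = √(814.5 + 746.9) = 39.5 m/s.

39.5 m/s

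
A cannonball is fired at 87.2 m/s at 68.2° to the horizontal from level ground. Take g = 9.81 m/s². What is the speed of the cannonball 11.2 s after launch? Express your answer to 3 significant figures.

43.4 m/s

v_x = 87.2 cos 68.2° = 32.38 m/s (constant).
v_y(t) = 87.2 sin 68.2° − g t = 80.96 − 9.81 × 11.2 = -28.91 m/s.
Speed = √(v_x² + v_y²) = √(1048 + 835.8) = 43.4 m/s.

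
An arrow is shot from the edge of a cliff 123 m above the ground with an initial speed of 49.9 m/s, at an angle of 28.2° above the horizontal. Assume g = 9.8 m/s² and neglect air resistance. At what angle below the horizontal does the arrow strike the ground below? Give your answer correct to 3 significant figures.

v_x = 49.9 cos 28.2° = 43.98 m/s.
At impact |v_y| = √(v_y0² + 2 g h) = √(23.58² + 2×9.8×123) = 54.47 m/s.
Angle below horizontal = arctan(|v_y| / v_x) = arctan(54.47 / 43.98) = 51.1°.

51.1°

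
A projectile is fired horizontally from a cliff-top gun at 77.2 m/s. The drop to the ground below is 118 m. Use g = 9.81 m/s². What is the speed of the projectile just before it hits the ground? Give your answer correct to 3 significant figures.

Fall time: t = √(2 × 118 / 9.81) = 4.905 s.
At impact: v_x = 77.2 m/s (unchanged), v_y = g t = 9.81 × 4.905 = 48.12 m/s.
Speed = √(v_x² + v_y²) = √(5960 + 2316) = 91.0 m/s.

91.0 m/s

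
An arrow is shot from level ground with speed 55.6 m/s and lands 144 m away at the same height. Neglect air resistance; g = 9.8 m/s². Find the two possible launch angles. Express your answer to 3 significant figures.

Level-ground range: R = v₀² sin(2θ)/g ⇒ sin 2θ = R g / v₀² = 144×9.8/55.6² = 0.4565.
2θ = arcsin(0.4565) = 27.16° or 180° − 27.16° = 152.84°.
So θ = 13.6° or θ = 76.4°.

13.6° and 76.4°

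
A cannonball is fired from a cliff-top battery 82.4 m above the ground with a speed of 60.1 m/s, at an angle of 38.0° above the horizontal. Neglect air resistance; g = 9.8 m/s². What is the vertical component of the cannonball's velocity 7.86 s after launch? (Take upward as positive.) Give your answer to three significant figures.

-40.0 m/s

Initial vertical component: v_y0 = 60.1 sin 38.0° = 37.00 m/s.
v_y(t) = v_y0 − g t = 37.00 − 9.8 × 7.86 = -40.0 m/s.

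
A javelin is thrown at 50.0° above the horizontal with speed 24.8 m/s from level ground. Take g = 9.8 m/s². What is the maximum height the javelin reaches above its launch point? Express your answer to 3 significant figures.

Vertical component of launch velocity: v_y = 24.8 sin 50.0° = 19.00 m/s.
At the highest point the vertical velocity is zero, so v_y² = 2 g h_max.
h_max = (19.00)² / (2 × 9.8) = 361.0 / 19.60 = 18.4 m.

18.4 m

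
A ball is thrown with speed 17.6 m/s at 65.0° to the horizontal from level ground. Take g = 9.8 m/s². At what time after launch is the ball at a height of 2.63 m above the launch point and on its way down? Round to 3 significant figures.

3.08 s

v_y0 = 17.6 sin 65.0° = 15.95 m/s.
Set y = v_y0 t − ½ g t² = 2.63: 4.900 t² − 15.95 t + 2.63 = 0.
t = [15.95 ± √(254.4 − 51.55)] / 9.8 = (15.95 ± 14.24) / 9.8, giving t = 0.174 s or t = 3.08 s.
On the way down corresponds to the larger root: t = 3.08 s.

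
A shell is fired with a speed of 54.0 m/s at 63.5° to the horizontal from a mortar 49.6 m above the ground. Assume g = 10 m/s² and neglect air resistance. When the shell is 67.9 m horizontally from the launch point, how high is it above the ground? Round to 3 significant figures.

146 m

v_x = 54.0 cos 63.5° = 24.09 m/s, v_y0 = 54.0 sin 63.5° = 48.33 m/s.
Time to reach x = 67.9 m: t = x / v_x = 67.9 / 24.09 = 2.819 s.
y = 49.6 + v_y0 t − ½ g t² = 49.6 + 48.33×2.819 − 5.000×2.819² = 146 m.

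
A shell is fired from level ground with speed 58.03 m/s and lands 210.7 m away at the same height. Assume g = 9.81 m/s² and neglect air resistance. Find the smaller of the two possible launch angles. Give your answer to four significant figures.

18.93°

Level-ground range: R = v₀² sin(2θ)/g ⇒ sin 2θ = R g / v₀² = 210.7×9.81/58.03² = 0.6138.
2θ = arcsin(0.6138) = 37.865° or 180° − 37.865° = 142.135°.
So θ = 18.93° or θ = 71.07°.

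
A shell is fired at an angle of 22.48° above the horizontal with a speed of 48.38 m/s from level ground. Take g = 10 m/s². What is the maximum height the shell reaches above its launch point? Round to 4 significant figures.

Vertical component of launch velocity: v_y = 48.38 sin 22.48° = 18.499 m/s.
At the highest point the vertical velocity is zero, so v_y² = 2 g h_max.
h_max = (18.499)² / (2 × 10) = 342.21 / 20.00 = 17.11 m.

17.11 m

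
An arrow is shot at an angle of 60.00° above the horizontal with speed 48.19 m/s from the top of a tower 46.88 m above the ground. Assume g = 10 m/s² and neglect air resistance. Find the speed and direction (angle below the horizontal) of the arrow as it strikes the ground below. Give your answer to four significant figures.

57.10 m/s at 65.04° below the horizontal

v_x = 48.19 cos 60.00° = 24.095 m/s (constant).
|v_y| at impact = √((41.734)² + 2×10×46.88) = 51.762 m/s.
Speed = √(24.095² + 51.762²) = 57.10 m/s; angle = arctan(51.762/24.095) = 65.04° below horizontal.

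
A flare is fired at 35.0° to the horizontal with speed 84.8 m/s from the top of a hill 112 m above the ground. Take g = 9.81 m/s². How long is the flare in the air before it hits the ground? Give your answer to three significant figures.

11.8 s

Vertical component: v_y = 84.8 sin 35.0° = 48.64 m/s.
Taking up as positive with launch at y = 112 m, landing at y = 0: 0 = 112 + 48.64 t − ½(9.81) t².
Solving 4.905 t² − 48.64 t − 112 = 0 gives t = [48.64 + √(48.64² + 4·4.905·112)] / 9.810 = 11.8 s.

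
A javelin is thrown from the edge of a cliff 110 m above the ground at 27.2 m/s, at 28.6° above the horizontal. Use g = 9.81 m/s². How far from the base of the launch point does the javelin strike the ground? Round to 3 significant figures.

149 m

Components: v_x = 27.2 cos 28.6° = 23.88 m/s, v_y = 27.2 sin 28.6° = 13.02 m/s.
Vertical: 0 = 110 + 13.02 t − ½(9.81) t² ⇒ 4.905 t² − 13.02 t − 110 = 0.
t = [13.02 + √(169.5 + 2158)] / 9.810 = 6.245 s.
Horizontal: R = v_x · t = 23.88 × 6.245 = 149 m.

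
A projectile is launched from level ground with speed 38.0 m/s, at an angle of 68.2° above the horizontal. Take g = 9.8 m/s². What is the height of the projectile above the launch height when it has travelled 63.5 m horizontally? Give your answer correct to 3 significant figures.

v_x = 38.0 cos 68.2° = 14.11 m/s, v_y0 = 38.0 sin 68.2° = 35.28 m/s.
Time to reach x = 63.5 m: t = x / v_x = 63.5 / 14.11 = 4.500 s.
y = v_y0 t − ½ g t² = 35.28×4.500 − 4.900×4.500² = 59.5 m.

59.5 m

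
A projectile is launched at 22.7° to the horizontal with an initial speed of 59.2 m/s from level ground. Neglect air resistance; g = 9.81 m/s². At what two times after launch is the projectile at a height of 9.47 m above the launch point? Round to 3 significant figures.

v_y0 = 59.2 sin 22.7° = 22.85 m/s.
Set y = v_y0 t − ½ g t² = 9.47: 4.905 t² − 22.85 t + 9.47 = 0.
t = [22.85 ± √(522.1 − 185.8)] / 9.81 = (22.85 ± 18.34) / 9.81, giving t = 0.460 s or t = 4.20 s.
So the projectile is at 9.47 m at t = 0.460 s (rising) and t = 4.20 s (falling).

0.460 s and 4.20 s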